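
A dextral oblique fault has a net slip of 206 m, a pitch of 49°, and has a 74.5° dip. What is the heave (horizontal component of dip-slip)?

dip-slip = net slip × sin(rake) = 206 m × sin(49°) = 155.5 m
heave = dip-slip × cos(dip) = 155.5 × cos(74.5°) = 41.5 m

41.5 m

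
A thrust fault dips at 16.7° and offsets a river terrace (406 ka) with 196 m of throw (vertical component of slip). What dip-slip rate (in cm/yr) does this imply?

dip-slip = throw / sin(dip) = 196 m / sin(16.7°) = 682.1 m
rate = 682.1 m / 406 ka = 0.00168 m/yr = 0.168 cm/yr

0.168 cm/yr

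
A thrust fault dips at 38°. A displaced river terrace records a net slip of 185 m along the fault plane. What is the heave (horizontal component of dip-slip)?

146 m

heave = dip-slip × cos(dip) = 185 m × cos(38°) = 146 m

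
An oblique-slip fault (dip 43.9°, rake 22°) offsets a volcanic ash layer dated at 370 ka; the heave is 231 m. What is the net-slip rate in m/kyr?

2.31 m/kyr

dip-slip = heave / cos(dip) = 231 / cos(43.9°) = 320.6 m
net slip = dip-slip / sin(rake) = 320.6 / sin(22°) = 855.8 m
rate = 855.8 m / 370 ka = 0.00231 m/yr = 2.31 m/kyr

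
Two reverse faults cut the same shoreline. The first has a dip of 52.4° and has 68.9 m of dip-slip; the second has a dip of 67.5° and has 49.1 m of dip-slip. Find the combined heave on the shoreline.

heave_A = 68.9 × cos(52.4°) = 42.04 m
heave_B = 49.1 × cos(67.5°) = 18.79 m
total = 42.04 + 18.79 = 60.8 m

60.8 m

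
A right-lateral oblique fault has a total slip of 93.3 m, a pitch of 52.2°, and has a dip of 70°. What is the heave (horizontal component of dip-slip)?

dip-slip = net slip × sin(rake) = 93.3 m × sin(52.2°) = 73.72 m
heave = dip-slip × cos(dip) = 73.72 × cos(70°) = 25.2 m

25.2 m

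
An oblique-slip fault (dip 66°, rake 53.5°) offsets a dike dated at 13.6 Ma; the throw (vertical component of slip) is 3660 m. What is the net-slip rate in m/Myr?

366 m/Myr

dip-slip = throw / sin(dip) = 3660 / sin(66°) = 4006 m
net slip = dip-slip / sin(rake) = 4006 / sin(53.5°) = 4984 m
rate = 4984 m / 13.6 Ma = 0.000366 m/yr = 366 m/Myr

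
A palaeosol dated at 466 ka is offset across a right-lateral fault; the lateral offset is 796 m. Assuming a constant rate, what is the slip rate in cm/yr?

0.171 cm/yr

rate = 796 m / 466 ka = 0.00171 m/yr = 0.171 cm/yr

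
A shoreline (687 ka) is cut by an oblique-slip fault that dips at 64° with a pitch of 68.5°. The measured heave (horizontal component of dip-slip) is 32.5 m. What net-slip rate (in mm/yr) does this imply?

0.116 mm/yr

dip-slip = heave / cos(dip) = 32.5 / cos(64°) = 74.14 m
net slip = dip-slip / sin(rake) = 74.14 / sin(68.5°) = 79.68 m
rate = 79.68 m / 687 ka = 0.000116 m/yr = 0.116 mm/yr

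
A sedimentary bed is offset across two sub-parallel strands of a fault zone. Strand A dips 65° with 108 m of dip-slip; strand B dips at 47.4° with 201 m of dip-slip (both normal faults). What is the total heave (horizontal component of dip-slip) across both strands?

heave_A = 108 × cos(65°) = 45.64 m
heave_B = 201 × cos(47.4°) = 136.1 m
total = 45.64 + 136.1 = 182 m

182 m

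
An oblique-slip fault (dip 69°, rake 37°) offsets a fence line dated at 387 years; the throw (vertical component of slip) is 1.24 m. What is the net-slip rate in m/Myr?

5700 m/Myr

dip-slip = throw / sin(dip) = 1.24 / sin(69°) = 1.328 m
net slip = dip-slip / sin(rake) = 1.328 / sin(37°) = 2.207 m
rate = 2.207 m / 387 years = 0.00570 m/yr = 5700 m/Myr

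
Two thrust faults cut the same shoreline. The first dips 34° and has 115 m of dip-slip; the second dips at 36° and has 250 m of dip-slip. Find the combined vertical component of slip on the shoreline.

211 m

throw_A = 115 × sin(34°) = 64.31 m
throw_B = 250 × sin(36°) = 146.9 m
total = 64.31 + 146.9 = 211 m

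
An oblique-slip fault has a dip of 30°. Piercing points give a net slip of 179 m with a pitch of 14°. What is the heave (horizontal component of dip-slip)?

37.5 m

dip-slip = net slip × sin(rake) = 179 m × sin(14°) = 43.30 m
heave = dip-slip × cos(dip) = 43.30 × cos(30°) = 37.5 m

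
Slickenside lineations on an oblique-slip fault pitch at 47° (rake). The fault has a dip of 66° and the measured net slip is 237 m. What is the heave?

70.5 m

dip-slip = net slip × sin(rake) = 237 m × sin(47°) = 173.3 m
heave = dip-slip × cos(dip) = 173.3 × cos(66°) = 70.5 m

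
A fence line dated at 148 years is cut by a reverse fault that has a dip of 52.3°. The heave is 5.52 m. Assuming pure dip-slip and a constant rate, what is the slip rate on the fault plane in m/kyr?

61 m/kyr

dip-slip = heave / cos(dip) = 5.52 m / cos(52.3°) = 9.027 m
rate = 9.027 m / 148 years = 0.0610 m/yr = 61 m/kyr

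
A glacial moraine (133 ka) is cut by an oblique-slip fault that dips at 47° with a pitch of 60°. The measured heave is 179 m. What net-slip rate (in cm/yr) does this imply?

0.228 cm/yr

dip-slip = heave / cos(dip) = 179 / cos(47°) = 262.5 m
net slip = dip-slip / sin(rake) = 262.5 / sin(60°) = 303.1 m
rate = 303.1 m / 133 ka = 0.00228 m/yr = 0.228 cm/yr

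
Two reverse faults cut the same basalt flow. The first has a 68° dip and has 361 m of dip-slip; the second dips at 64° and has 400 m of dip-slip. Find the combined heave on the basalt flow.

heave_A = 361 × cos(68°) = 135.2 m
heave_B = 400 × cos(64°) = 175.3 m
total = 135.2 + 175.3 = 311 m

311 m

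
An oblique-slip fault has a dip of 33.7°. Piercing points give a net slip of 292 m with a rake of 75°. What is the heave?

235 m

dip-slip = net slip × sin(rake) = 292 m × sin(75°) = 282.1 m
heave = dip-slip × cos(dip) = 282.1 × cos(33.7°) = 235 m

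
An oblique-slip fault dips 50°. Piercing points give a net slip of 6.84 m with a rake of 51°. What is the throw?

dip-slip = net slip × sin(rake) = 6.84 m × sin(51°) = 5.316 m
throw = dip-slip × sin(dip) = 5.316 × sin(50°) = 4.07 m

4.07 m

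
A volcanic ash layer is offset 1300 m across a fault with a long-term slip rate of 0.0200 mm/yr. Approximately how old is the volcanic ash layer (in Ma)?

age = offset / rate = 1300 m / (0.0200 mm/yr) = 6.5e+07 yr = 65 Ma

65 Ma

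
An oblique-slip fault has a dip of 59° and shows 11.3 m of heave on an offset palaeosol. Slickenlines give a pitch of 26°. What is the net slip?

50 m

dip-slip = heave / cos(dip) = 11.3 / cos(59°) = 21.94 m
net slip = dip-slip / sin(rake) = 21.94 / sin(26°) = 50 m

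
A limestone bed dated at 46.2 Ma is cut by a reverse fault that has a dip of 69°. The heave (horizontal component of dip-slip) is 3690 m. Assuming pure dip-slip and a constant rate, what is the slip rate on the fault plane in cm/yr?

dip-slip = heave / cos(dip) = 3690 m / cos(69°) = 10300 m
rate = 10300 m / 46.2 Ma = 0.000223 m/yr = 0.0223 cm/yr

0.0223 cm/yr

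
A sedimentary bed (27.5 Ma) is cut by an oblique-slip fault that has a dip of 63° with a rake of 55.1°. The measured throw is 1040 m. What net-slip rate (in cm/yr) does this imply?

dip-slip = throw / sin(dip) = 1040 / sin(63°) = 1167 m
net slip = dip-slip / sin(rake) = 1167 / sin(55.1°) = 1423 m
rate = 1423 m / 27.5 Ma = 0.0000518 m/yr = 0.00518 cm/yr

0.00518 cm/yr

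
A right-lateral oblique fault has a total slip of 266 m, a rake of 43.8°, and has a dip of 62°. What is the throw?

dip-slip = net slip × sin(rake) = 266 m × sin(43.8°) = 184.1 m
throw = dip-slip × sin(dip) = 184.1 × sin(62°) = 163 m

163 m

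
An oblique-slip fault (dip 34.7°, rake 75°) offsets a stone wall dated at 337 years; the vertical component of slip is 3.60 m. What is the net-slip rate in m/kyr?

19.4 m/kyr

dip-slip = throw / sin(dip) = 3.60 / sin(34.7°) = 6.324 m
net slip = dip-slip / sin(rake) = 6.324 / sin(75°) = 6.547 m
rate = 6.547 m / 337 years = 0.0194 m/yr = 19.4 m/kyr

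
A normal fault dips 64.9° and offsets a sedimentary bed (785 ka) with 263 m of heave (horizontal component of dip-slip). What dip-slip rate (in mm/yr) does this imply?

dip-slip = heave / cos(dip) = 263 m / cos(64.9°) = 620 m
rate = 620 m / 785 ka = 0.000790 m/yr = 0.790 mm/yr

0.790 mm/yr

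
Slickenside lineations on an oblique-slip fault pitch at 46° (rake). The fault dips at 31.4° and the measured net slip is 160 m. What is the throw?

60 m

dip-slip = net slip × sin(rake) = 160 m × sin(46°) = 115.1 m
throw = dip-slip × sin(dip) = 115.1 × sin(31.4°) = 60 m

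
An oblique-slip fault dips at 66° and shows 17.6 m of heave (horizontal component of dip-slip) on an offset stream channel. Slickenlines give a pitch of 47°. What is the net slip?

dip-slip = heave / cos(dip) = 17.6 / cos(66°) = 43.27 m
net slip = dip-slip / sin(rake) = 43.27 / sin(47°) = 59.2 m

59.2 m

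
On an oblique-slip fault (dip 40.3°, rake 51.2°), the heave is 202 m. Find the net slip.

340 m

dip-slip = heave / cos(dip) = 202 / cos(40.3°) = 264.9 m
net slip = dip-slip / sin(rake) = 264.9 / sin(51.2°) = 340 m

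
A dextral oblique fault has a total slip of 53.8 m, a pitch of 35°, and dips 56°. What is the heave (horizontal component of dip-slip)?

17.3 m

dip-slip = net slip × sin(rake) = 53.8 m × sin(35°) = 30.86 m
heave = dip-slip × cos(dip) = 30.86 × cos(56°) = 17.3 m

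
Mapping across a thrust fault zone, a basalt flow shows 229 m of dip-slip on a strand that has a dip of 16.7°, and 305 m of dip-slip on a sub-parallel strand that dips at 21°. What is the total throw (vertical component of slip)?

throw_A = 229 × sin(16.7°) = 65.81 m
throw_B = 305 × sin(21°) = 109.3 m
total = 65.81 + 109.3 = 175 m

175 m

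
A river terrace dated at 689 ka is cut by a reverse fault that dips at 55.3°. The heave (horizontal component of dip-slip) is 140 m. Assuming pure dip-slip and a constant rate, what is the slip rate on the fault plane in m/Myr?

dip-slip = heave / cos(dip) = 140 m / cos(55.3°) = 245.9 m
rate = 245.9 m / 689 ka = 0.000357 m/yr = 357 m/Myr

357 m/Myr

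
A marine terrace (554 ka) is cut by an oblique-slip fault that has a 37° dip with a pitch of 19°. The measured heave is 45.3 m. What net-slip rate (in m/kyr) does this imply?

dip-slip = heave / cos(dip) = 45.3 / cos(37°) = 56.72 m
net slip = dip-slip / sin(rake) = 56.72 / sin(19°) = 174.2 m
rate = 174.2 m / 554 ka = 0.000314 m/yr = 0.314 m/kyr

0.314 m/kyr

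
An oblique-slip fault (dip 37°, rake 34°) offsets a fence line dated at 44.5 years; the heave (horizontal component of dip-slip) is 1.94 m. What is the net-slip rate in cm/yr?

9.76 cm/yr

dip-slip = heave / cos(dip) = 1.94 / cos(37°) = 2.429 m
net slip = dip-slip / sin(rake) = 2.429 / sin(34°) = 4.344 m
rate = 4.344 m / 44.5 years = 0.0976 m/yr = 9.76 cm/yr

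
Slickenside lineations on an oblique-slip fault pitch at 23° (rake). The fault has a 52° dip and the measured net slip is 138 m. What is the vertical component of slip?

42.5 m

dip-slip = net slip × sin(rake) = 138 m × sin(23°) = 53.92 m
throw = dip-slip × sin(dip) = 53.92 × sin(52°) = 42.5 m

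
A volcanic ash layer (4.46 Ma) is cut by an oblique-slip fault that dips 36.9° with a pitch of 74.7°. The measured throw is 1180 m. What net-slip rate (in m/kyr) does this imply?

0.457 m/kyr

dip-slip = throw / sin(dip) = 1180 / sin(36.9°) = 1965 m
net slip = dip-slip / sin(rake) = 1965 / sin(74.7°) = 2038 m
rate = 2038 m / 4.46 Ma = 0.000457 m/yr = 0.457 m/kyr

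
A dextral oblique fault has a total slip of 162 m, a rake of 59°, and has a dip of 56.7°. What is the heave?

dip-slip = net slip × sin(rake) = 162 m × sin(59°) = 138.9 m
heave = dip-slip × cos(dip) = 138.9 × cos(56.7°) = 76.2 m

76.2 m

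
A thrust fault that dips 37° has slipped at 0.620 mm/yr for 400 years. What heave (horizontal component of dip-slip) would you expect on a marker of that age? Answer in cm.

19.8 cm

dip-slip = rate × time = 0.620 mm/yr × 400 years = 0.2480 m
heave = dip-slip × cos(dip) = 0.2480 × cos(37°) = 0.198 m = 19.8 cm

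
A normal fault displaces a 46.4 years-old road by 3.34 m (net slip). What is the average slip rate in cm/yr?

rate = 3.34 m / 46.4 years = 0.0720 m/yr = 7.20 cm/yr

7.20 cm/yr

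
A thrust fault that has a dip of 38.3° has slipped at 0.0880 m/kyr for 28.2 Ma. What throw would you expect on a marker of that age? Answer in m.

dip-slip = rate × time = 0.0880 m/kyr × 28.2 Ma = 2482 m
throw = dip-slip × sin(dip) = 2482 × sin(38.3°) = 1540 m

1540 m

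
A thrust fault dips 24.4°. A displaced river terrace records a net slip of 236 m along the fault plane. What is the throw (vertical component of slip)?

97.5 m

throw = dip-slip × sin(dip) = 236 m × sin(24.4°) = 97.5 m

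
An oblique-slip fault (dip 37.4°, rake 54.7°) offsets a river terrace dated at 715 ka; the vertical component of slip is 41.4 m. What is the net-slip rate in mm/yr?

dip-slip = throw / sin(dip) = 41.4 / sin(37.4°) = 68.16 m
net slip = dip-slip / sin(rake) = 68.16 / sin(54.7°) = 83.52 m
rate = 83.52 m / 715 ka = 0.000117 m/yr = 0.117 mm/yr

0.117 mm/yr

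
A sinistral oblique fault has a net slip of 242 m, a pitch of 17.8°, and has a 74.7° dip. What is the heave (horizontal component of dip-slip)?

19.5 m

dip-slip = net slip × sin(rake) = 242 m × sin(17.8°) = 73.98 m
heave = dip-slip × cos(dip) = 73.98 × cos(74.7°) = 19.5 m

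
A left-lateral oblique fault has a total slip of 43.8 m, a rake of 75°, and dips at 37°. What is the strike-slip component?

strike-slip = net slip × cos(rake) = 43.8 m × cos(75°) = 11.3 m

11.3 m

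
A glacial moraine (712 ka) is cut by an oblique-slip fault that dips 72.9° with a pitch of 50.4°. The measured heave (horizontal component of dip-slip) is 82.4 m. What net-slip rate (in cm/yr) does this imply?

dip-slip = heave / cos(dip) = 82.4 / cos(72.9°) = 280.2 m
net slip = dip-slip / sin(rake) = 280.2 / sin(50.4°) = 363.7 m
rate = 363.7 m / 712 ka = 0.000511 m/yr = 0.0511 cm/yr

0.0511 cm/yr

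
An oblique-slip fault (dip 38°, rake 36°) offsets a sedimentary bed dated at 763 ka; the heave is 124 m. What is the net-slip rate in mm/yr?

0.351 mm/yr

dip-slip = heave / cos(dip) = 124 / cos(38°) = 157.4 m
net slip = dip-slip / sin(rake) = 157.4 / sin(36°) = 267.7 m
rate = 267.7 m / 763 ka = 0.000351 m/yr = 0.351 mm/yr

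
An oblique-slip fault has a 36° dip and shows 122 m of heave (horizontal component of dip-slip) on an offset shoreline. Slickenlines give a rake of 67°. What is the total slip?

dip-slip = heave / cos(dip) = 122 / cos(36°) = 150.8 m
net slip = dip-slip / sin(rake) = 150.8 / sin(67°) = 164 m

164 m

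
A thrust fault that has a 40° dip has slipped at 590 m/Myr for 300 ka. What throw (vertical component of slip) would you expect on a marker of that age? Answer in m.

114 m

dip-slip = rate × time = 590 m/Myr × 300 ka = 177 m
throw = dip-slip × sin(dip) = 177 × sin(40°) = 114 m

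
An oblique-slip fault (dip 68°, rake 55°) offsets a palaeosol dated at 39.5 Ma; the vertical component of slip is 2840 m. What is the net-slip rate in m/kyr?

dip-slip = throw / sin(dip) = 2840 / sin(68°) = 3063 m
net slip = dip-slip / sin(rake) = 3063 / sin(55°) = 3739 m
rate = 3739 m / 39.5 Ma = 0.0000947 m/yr = 0.0947 m/kyr

0.0947 m/kyr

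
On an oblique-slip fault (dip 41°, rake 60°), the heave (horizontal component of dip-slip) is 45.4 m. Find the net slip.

69.5 m

dip-slip = heave / cos(dip) = 45.4 / cos(41°) = 60.16 m
net slip = dip-slip / sin(rake) = 60.16 / sin(60°) = 69.5 m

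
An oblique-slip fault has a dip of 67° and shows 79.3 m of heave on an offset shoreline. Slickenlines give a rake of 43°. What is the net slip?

298 m

dip-slip = heave / cos(dip) = 79.3 / cos(67°) = 203 m
net slip = dip-slip / sin(rake) = 203 / sin(43°) = 298 m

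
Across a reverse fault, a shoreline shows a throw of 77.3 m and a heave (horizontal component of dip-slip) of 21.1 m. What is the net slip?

80.1 m

net slip = √(throw² + heave²) = √(77.3² + 21.1²) = 80.1 m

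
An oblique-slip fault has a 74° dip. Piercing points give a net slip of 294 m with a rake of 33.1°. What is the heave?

44.3 m

dip-slip = net slip × sin(rake) = 294 m × sin(33.1°) = 160.6 m
heave = dip-slip × cos(dip) = 160.6 × cos(74°) = 44.3 m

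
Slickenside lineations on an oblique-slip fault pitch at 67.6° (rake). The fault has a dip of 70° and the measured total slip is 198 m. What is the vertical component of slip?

dip-slip = net slip × sin(rake) = 198 m × sin(67.6°) = 183.1 m
throw = dip-slip × sin(dip) = 183.1 × sin(70°) = 172 m

172 m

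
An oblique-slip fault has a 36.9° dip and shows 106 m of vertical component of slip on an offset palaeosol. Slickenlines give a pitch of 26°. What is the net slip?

dip-slip = throw / sin(dip) = 106 / sin(36.9°) = 176.5 m
net slip = dip-slip / sin(rake) = 176.5 / sin(26°) = 403 m

403 m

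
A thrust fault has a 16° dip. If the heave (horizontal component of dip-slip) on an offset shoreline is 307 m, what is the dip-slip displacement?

319 m

dip-slip = heave / cos(dip) = 307 / cos(16°) = 319 m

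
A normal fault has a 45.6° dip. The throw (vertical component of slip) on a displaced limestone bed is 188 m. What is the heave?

heave = throw / tan(dip) = 188 / tan(45.6°) = 184 m

184 m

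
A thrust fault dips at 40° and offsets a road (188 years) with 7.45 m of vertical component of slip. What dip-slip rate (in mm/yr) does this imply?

dip-slip = throw / sin(dip) = 7.45 m / sin(40°) = 11.59 m
rate = 11.59 m / 188 years = 0.0616 m/yr = 61.6 mm/yr

61.6 mm/yr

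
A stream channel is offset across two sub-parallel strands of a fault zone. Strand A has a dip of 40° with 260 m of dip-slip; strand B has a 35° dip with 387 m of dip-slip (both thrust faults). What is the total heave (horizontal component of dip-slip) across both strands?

516 m

heave_A = 260 × cos(40°) = 199.2 m
heave_B = 387 × cos(35°) = 317 m
total = 199.2 + 317 = 516 m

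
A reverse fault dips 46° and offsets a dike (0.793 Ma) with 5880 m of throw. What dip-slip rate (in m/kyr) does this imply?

10.3 m/kyr

dip-slip = throw / sin(dip) = 5880 m / sin(46°) = 8174 m
rate = 8174 m / 0.793 Ma = 0.0103 m/yr = 10.3 m/kyr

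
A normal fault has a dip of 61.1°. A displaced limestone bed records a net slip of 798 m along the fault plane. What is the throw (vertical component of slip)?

throw = dip-slip × sin(dip) = 798 m × sin(61.1°) = 699 m

699 m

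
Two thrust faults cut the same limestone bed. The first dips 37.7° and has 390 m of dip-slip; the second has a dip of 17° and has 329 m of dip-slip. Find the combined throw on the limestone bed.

throw_A = 390 × sin(37.7°) = 238.5 m
throw_B = 329 × sin(17°) = 96.19 m
total = 238.5 + 96.19 = 335 m

335 m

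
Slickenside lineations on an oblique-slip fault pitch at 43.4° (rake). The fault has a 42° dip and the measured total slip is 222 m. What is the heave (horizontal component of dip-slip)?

dip-slip = net slip × sin(rake) = 222 m × sin(43.4°) = 152.5 m
heave = dip-slip × cos(dip) = 152.5 × cos(42°) = 113 m

113 m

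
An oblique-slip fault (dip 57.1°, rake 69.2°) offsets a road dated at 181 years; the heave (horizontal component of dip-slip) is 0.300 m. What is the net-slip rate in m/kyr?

3.26 m/kyr

dip-slip = heave / cos(dip) = 0.300 / cos(57.1°) = 0.5523 m
net slip = dip-slip / sin(rake) = 0.5523 / sin(69.2°) = 0.5908 m
rate = 0.5908 m / 181 years = 0.00326 m/yr = 3.26 m/kyr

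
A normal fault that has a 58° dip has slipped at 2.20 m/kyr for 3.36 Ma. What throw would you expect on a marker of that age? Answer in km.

dip-slip = rate × time = 2.20 m/kyr × 3.36 Ma = 7392 m
throw = dip-slip × sin(dip) = 7392 × sin(58°) = 6270 m = 6.27 km

6.27 km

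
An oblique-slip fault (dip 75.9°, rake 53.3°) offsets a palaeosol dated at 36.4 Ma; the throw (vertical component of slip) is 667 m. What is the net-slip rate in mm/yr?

0.0236 mm/yr

dip-slip = throw / sin(dip) = 667 / sin(75.9°) = 687.7 m
net slip = dip-slip / sin(rake) = 687.7 / sin(53.3°) = 857.7 m
rate = 857.7 m / 36.4 Ma = 0.0000236 m/yr = 0.0236 mm/yr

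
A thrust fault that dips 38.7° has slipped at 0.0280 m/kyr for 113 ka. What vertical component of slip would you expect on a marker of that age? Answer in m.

dip-slip = rate × time = 0.0280 m/kyr × 113 ka = 3.164 m
throw = dip-slip × sin(dip) = 3.164 × sin(38.7°) = 1.98 m

1.98 m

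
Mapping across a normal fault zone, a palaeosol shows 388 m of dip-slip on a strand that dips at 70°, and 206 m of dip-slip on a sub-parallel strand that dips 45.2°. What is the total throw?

511 m

throw_A = 388 × sin(70°) = 364.6 m
throw_B = 206 × sin(45.2°) = 146.2 m
total = 364.6 + 146.2 = 511 m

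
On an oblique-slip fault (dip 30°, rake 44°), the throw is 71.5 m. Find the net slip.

dip-slip = throw / sin(dip) = 71.5 / sin(30°) = 143 m
net slip = dip-slip / sin(rake) = 143 / sin(44°) = 206 m

206 m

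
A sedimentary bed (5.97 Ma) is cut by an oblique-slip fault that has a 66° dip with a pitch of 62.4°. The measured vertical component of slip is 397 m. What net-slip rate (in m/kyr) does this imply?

0.0821 m/kyr

dip-slip = throw / sin(dip) = 397 / sin(66°) = 434.6 m
net slip = dip-slip / sin(rake) = 434.6 / sin(62.4°) = 490.4 m
rate = 490.4 m / 5.97 Ma = 0.0000821 m/yr = 0.0821 m/kyr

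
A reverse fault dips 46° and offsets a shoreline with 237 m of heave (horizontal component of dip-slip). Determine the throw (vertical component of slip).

throw = heave × tan(dip) = 237 × tan(46°) = 245 m

245 m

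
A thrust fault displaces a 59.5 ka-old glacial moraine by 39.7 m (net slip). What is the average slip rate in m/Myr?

667 m/Myr

rate = 39.7 m / 59.5 ka = 0.000667 m/yr = 667 m/Myr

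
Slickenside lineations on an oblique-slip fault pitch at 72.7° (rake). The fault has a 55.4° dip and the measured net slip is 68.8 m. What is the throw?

dip-slip = net slip × sin(rake) = 68.8 m × sin(72.7°) = 65.69 m
throw = dip-slip × sin(dip) = 65.69 × sin(55.4°) = 54.1 m

54.1 m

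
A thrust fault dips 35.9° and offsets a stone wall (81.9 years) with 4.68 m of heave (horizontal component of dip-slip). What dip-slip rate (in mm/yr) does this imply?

70.5 mm/yr

dip-slip = heave / cos(dip) = 4.68 m / cos(35.9°) = 5.777 m
rate = 5.777 m / 81.9 years = 0.0705 m/yr = 70.5 mm/yr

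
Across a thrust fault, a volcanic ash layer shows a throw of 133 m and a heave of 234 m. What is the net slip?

net slip = √(throw² + heave²) = √(133² + 234²) = 269 m

269 m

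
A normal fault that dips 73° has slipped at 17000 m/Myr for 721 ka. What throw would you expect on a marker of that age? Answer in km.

dip-slip = rate × time = 17000 m/Myr × 721 ka = 12260 m
throw = dip-slip × sin(dip) = 12260 × sin(73°) = 11700 m = 11.7 km

11.7 km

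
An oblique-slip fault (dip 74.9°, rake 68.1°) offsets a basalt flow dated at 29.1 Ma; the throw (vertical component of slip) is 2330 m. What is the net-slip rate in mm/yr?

0.0894 mm/yr

dip-slip = throw / sin(dip) = 2330 / sin(74.9°) = 2413 m
net slip = dip-slip / sin(rake) = 2413 / sin(68.1°) = 2601 m
rate = 2601 m / 29.1 Ma = 0.0000894 m/yr = 0.0894 mm/yr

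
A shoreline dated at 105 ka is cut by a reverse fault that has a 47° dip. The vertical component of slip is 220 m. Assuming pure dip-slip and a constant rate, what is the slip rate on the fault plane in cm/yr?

0.286 cm/yr

dip-slip = throw / sin(dip) = 220 m / sin(47°) = 300.8 m
rate = 300.8 m / 105 ka = 0.00286 m/yr = 0.286 cm/yr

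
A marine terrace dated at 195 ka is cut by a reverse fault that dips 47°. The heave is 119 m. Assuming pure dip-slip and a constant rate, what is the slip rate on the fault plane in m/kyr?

0.895 m/kyr

dip-slip = heave / cos(dip) = 119 m / cos(47°) = 174.5 m
rate = 174.5 m / 195 ka = 0.000895 m/yr = 0.895 m/kyr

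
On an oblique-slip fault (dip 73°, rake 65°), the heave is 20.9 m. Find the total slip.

78.9 m

dip-slip = heave / cos(dip) = 20.9 / cos(73°) = 71.48 m
net slip = dip-slip / sin(rake) = 71.48 / sin(65°) = 78.9 m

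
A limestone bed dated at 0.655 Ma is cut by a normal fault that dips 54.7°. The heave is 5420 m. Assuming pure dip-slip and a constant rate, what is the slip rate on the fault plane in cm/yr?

dip-slip = heave / cos(dip) = 5420 m / cos(54.7°) = 9379 m
rate = 9379 m / 0.655 Ma = 0.0143 m/yr = 1.43 cm/yr

1.43 cm/yr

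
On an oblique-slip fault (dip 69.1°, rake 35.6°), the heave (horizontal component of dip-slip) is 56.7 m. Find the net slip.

dip-slip = heave / cos(dip) = 56.7 / cos(69.1°) = 158.9 m
net slip = dip-slip / sin(rake) = 158.9 / sin(35.6°) = 273 m

273 m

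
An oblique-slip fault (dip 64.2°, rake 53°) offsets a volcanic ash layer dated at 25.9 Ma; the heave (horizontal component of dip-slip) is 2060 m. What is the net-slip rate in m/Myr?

dip-slip = heave / cos(dip) = 2060 / cos(64.2°) = 4733 m
net slip = dip-slip / sin(rake) = 4733 / sin(53°) = 5927 m
rate = 5927 m / 25.9 Ma = 0.000229 m/yr = 229 m/Myr

229 m/Myr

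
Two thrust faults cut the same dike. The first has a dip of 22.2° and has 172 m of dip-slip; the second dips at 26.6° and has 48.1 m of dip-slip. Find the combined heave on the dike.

202 m

heave_A = 172 × cos(22.2°) = 159.2 m
heave_B = 48.1 × cos(26.6°) = 43.01 m
total = 159.2 + 43.01 = 202 m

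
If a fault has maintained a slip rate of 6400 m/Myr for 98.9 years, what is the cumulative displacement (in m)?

slip = rate × time = 6400 m/Myr × 98.9 years = 0.633 m

0.633 m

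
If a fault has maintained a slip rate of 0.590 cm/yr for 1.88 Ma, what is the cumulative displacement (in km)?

11.1 km

slip = rate × time = 0.590 cm/yr × 1.88 Ma = 11100 m = 11.1 km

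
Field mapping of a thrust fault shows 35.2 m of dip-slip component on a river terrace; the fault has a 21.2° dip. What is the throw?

12.7 m

throw = dip-slip × sin(dip) = 35.2 m × sin(21.2°) = 12.7 m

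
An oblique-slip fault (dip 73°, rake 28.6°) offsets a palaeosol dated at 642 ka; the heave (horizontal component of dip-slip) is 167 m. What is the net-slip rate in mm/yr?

dip-slip = heave / cos(dip) = 167 / cos(73°) = 571.2 m
net slip = dip-slip / sin(rake) = 571.2 / sin(28.6°) = 1193 m
rate = 1193 m / 642 ka = 0.00186 m/yr = 1.86 mm/yr

1.86 mm/yr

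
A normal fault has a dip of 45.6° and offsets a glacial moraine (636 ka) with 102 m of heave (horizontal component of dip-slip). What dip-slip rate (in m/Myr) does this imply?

dip-slip = heave / cos(dip) = 102 m / cos(45.6°) = 145.8 m
rate = 145.8 m / 636 ka = 0.000229 m/yr = 229 m/Myr

229 m/Myr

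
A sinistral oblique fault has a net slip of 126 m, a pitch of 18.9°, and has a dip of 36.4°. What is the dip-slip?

40.8 m

dip-slip = net slip × sin(rake) = 126 m × sin(18.9°) = 40.8 m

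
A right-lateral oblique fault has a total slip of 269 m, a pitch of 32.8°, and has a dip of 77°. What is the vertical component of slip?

dip-slip = net slip × sin(rake) = 269 m × sin(32.8°) = 145.7 m
throw = dip-slip × sin(dip) = 145.7 × sin(77°) = 142 m

142 m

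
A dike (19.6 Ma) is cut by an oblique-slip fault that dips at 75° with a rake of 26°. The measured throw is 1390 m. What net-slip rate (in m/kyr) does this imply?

0.167 m/kyr

dip-slip = throw / sin(dip) = 1390 / sin(75°) = 1439 m
net slip = dip-slip / sin(rake) = 1439 / sin(26°) = 3283 m
rate = 3283 m / 19.6 Ma = 0.000167 m/yr = 0.167 m/kyr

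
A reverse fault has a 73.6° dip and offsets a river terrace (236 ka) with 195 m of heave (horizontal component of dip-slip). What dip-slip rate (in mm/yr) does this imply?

dip-slip = heave / cos(dip) = 195 m / cos(73.6°) = 690.7 m
rate = 690.7 m / 236 ka = 0.00293 m/yr = 2.93 mm/yr

2.93 mm/yr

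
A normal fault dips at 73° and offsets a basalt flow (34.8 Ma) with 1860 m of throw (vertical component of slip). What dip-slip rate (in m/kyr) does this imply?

0.0559 m/kyr

dip-slip = throw / sin(dip) = 1860 m / sin(73°) = 1945 m
rate = 1945 m / 34.8 Ma = 0.0000559 m/yr = 0.0559 m/kyr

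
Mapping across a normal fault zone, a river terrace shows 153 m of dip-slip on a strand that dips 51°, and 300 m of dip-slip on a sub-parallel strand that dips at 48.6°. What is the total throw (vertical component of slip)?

344 m

throw_A = 153 × sin(51°) = 118.9 m
throw_B = 300 × sin(48.6°) = 225 m
total = 118.9 + 225 = 344 m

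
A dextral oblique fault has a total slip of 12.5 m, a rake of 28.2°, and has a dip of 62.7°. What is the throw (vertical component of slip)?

5.25 m

dip-slip = net slip × sin(rake) = 12.5 m × sin(28.2°) = 5.907 m
throw = dip-slip × sin(dip) = 5.907 × sin(62.7°) = 5.25 m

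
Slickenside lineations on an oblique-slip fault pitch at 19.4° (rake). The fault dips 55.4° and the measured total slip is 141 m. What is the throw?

38.6 m

dip-slip = net slip × sin(rake) = 141 m × sin(19.4°) = 46.83 m
throw = dip-slip × sin(dip) = 46.83 × sin(55.4°) = 38.6 m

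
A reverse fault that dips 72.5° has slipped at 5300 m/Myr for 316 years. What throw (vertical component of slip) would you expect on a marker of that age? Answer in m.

1.60 m

dip-slip = rate × time = 5300 m/Myr × 316 years = 1.675 m
throw = dip-slip × sin(dip) = 1.675 × sin(72.5°) = 1.60 m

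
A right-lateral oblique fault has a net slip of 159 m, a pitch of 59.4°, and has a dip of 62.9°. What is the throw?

122 m

dip-slip = net slip × sin(rake) = 159 m × sin(59.4°) = 136.9 m
throw = dip-slip × sin(dip) = 136.9 × sin(62.9°) = 122 m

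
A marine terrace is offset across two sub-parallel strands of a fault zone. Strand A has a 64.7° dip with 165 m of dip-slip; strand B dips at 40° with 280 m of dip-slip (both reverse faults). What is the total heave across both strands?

heave_A = 165 × cos(64.7°) = 70.51 m
heave_B = 280 × cos(40°) = 214.5 m
total = 70.51 + 214.5 = 285 m

285 m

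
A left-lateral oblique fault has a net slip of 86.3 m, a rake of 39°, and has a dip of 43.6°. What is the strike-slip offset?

strike-slip = net slip × cos(rake) = 86.3 m × cos(39°) = 67.1 m

67.1 m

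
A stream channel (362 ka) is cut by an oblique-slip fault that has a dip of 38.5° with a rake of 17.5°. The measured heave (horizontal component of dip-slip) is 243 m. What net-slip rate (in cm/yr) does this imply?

0.285 cm/yr

dip-slip = heave / cos(dip) = 243 / cos(38.5°) = 310.5 m
net slip = dip-slip / sin(rake) = 310.5 / sin(17.5°) = 1033 m
rate = 1033 m / 362 ka = 0.00285 m/yr = 0.285 cm/yr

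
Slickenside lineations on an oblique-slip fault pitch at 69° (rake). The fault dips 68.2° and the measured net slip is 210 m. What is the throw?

182 m

dip-slip = net slip × sin(rake) = 210 m × sin(69°) = 196.1 m
throw = dip-slip × sin(dip) = 196.1 × sin(68.2°) = 182 m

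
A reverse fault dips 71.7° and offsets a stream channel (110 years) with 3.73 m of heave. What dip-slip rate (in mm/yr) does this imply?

108 mm/yr

dip-slip = heave / cos(dip) = 3.73 m / cos(71.7°) = 11.88 m
rate = 11.88 m / 110 years = 0.108 m/yr = 108 mm/yr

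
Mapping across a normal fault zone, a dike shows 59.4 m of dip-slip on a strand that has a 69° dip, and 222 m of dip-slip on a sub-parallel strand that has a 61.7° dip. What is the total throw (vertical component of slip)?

251 m

throw_A = 59.4 × sin(69°) = 55.45 m
throw_B = 222 × sin(61.7°) = 195.5 m
total = 55.45 + 195.5 = 251 m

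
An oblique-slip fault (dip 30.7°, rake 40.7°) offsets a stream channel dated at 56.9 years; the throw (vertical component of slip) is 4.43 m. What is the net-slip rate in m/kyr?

234 m/kyr

dip-slip = throw / sin(dip) = 4.43 / sin(30.7°) = 8.677 m
net slip = dip-slip / sin(rake) = 8.677 / sin(40.7°) = 13.31 m
rate = 13.31 m / 56.9 years = 0.234 m/yr = 234 m/kyr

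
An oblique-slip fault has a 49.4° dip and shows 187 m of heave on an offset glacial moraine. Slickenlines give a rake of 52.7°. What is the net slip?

361 m

dip-slip = heave / cos(dip) = 187 / cos(49.4°) = 287.4 m
net slip = dip-slip / sin(rake) = 287.4 / sin(52.7°) = 361 m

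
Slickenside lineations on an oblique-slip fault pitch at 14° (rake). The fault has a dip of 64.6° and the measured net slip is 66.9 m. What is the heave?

6.94 m

dip-slip = net slip × sin(rake) = 66.9 m × sin(14°) = 16.18 m
heave = dip-slip × cos(dip) = 16.18 × cos(64.6°) = 6.94 m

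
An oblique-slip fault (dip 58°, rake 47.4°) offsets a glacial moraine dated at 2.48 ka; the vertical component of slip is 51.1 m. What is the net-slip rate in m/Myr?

33000 m/Myr

dip-slip = throw / sin(dip) = 51.1 / sin(58°) = 60.26 m
net slip = dip-slip / sin(rake) = 60.26 / sin(47.4°) = 81.86 m
rate = 81.86 m / 2.48 ka = 0.0330 m/yr = 33000 m/Myr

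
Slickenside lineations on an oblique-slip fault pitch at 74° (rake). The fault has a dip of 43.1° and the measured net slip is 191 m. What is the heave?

134 m

dip-slip = net slip × sin(rake) = 191 m × sin(74°) = 183.6 m
heave = dip-slip × cos(dip) = 183.6 × cos(43.1°) = 134 m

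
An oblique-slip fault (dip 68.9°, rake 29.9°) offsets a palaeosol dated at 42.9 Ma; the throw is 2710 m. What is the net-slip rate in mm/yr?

0.136 mm/yr

dip-slip = throw / sin(dip) = 2710 / sin(68.9°) = 2905 m
net slip = dip-slip / sin(rake) = 2905 / sin(29.9°) = 5827 m
rate = 5827 m / 42.9 Ma = 0.000136 m/yr = 0.136 mm/yr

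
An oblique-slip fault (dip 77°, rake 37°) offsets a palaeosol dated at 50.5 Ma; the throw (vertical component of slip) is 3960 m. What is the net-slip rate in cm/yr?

0.0134 cm/yr

dip-slip = throw / sin(dip) = 3960 / sin(77°) = 4064 m
net slip = dip-slip / sin(rake) = 4064 / sin(37°) = 6753 m
rate = 6753 m / 50.5 Ma = 0.000134 m/yr = 0.0134 cm/yr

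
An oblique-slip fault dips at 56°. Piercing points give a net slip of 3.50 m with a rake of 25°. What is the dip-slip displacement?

dip-slip = net slip × sin(rake) = 3.50 m × sin(25°) = 1.48 m

1.48 m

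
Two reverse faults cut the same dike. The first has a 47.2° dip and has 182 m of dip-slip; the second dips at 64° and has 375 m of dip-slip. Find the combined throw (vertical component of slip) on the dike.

471 m

throw_A = 182 × sin(47.2°) = 133.5 m
throw_B = 375 × sin(64°) = 337 m
total = 133.5 + 337 = 471 m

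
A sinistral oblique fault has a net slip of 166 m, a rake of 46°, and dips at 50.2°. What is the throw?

dip-slip = net slip × sin(rake) = 166 m × sin(46°) = 119.4 m
throw = dip-slip × sin(dip) = 119.4 × sin(50.2°) = 91.7 m

91.7 m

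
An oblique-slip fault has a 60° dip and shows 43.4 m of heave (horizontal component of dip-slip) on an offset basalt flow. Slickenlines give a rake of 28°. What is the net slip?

185 m

dip-slip = heave / cos(dip) = 43.4 / cos(60°) = 86.80 m
net slip = dip-slip / sin(rake) = 86.80 / sin(28°) = 185 m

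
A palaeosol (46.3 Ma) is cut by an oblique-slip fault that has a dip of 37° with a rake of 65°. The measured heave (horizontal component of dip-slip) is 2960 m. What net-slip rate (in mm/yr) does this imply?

dip-slip = heave / cos(dip) = 2960 / cos(37°) = 3706 m
net slip = dip-slip / sin(rake) = 3706 / sin(65°) = 4089 m
rate = 4089 m / 46.3 Ma = 0.0000883 m/yr = 0.0883 mm/yr

0.0883 mm/yr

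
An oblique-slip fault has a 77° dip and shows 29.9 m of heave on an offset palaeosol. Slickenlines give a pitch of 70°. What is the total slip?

dip-slip = heave / cos(dip) = 29.9 / cos(77°) = 132.9 m
net slip = dip-slip / sin(rake) = 132.9 / sin(70°) = 141 m

141 m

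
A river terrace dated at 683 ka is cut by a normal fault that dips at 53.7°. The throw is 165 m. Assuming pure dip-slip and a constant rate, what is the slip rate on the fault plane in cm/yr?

0.0300 cm/yr

dip-slip = throw / sin(dip) = 165 m / sin(53.7°) = 204.7 m
rate = 204.7 m / 683 ka = 0.000300 m/yr = 0.0300 cm/yr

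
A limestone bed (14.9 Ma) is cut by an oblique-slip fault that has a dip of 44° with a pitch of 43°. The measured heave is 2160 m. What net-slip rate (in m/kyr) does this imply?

0.295 m/kyr

dip-slip = heave / cos(dip) = 2160 / cos(44°) = 3003 m
net slip = dip-slip / sin(rake) = 3003 / sin(43°) = 4403 m
rate = 4403 m / 14.9 Ma = 0.000295 m/yr = 0.295 m/kyr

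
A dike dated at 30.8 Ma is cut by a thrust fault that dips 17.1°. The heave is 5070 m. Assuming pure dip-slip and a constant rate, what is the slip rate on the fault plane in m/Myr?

dip-slip = heave / cos(dip) = 5070 m / cos(17.1°) = 5304 m
rate = 5304 m / 30.8 Ma = 0.000172 m/yr = 172 m/Myr

172 m/Myr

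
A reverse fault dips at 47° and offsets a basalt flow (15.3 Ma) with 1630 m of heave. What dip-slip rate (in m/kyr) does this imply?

dip-slip = heave / cos(dip) = 1630 m / cos(47°) = 2390 m
rate = 2390 m / 15.3 Ma = 0.000156 m/yr = 0.156 m/kyr

0.156 m/kyr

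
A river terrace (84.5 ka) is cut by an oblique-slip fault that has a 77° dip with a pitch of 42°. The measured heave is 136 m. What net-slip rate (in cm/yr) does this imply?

1.07 cm/yr

dip-slip = heave / cos(dip) = 136 / cos(77°) = 604.6 m
net slip = dip-slip / sin(rake) = 604.6 / sin(42°) = 903.5 m
rate = 903.5 m / 84.5 ka = 0.0107 m/yr = 1.07 cm/yr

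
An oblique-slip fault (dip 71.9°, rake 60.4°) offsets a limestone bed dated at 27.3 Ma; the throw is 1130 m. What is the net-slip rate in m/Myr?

50.1 m/Myr

dip-slip = throw / sin(dip) = 1130 / sin(71.9°) = 1189 m
net slip = dip-slip / sin(rake) = 1189 / sin(60.4°) = 1367 m
rate = 1367 m / 27.3 Ma = 0.0000501 m/yr = 50.1 m/Myr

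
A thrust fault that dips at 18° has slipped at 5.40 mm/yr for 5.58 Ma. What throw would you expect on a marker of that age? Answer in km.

9.31 km

dip-slip = rate × time = 5.40 mm/yr × 5.58 Ma = 30130 m
throw = dip-slip × sin(dip) = 30130 × sin(18°) = 9310 m = 9.31 km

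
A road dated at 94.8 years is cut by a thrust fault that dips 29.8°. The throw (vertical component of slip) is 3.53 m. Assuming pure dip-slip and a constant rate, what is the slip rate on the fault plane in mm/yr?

74.9 mm/yr

dip-slip = throw / sin(dip) = 3.53 m / sin(29.8°) = 7.103 m
rate = 7.103 m / 94.8 years = 0.0749 m/yr = 74.9 mm/yr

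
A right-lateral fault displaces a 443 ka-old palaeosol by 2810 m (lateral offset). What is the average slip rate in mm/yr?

6.34 mm/yr

rate = 2810 m / 443 ka = 0.00634 m/yr = 6.34 mm/yr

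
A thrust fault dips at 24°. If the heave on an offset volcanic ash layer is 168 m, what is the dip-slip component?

dip-slip = heave / cos(dip) = 168 / cos(24°) = 184 m

184 m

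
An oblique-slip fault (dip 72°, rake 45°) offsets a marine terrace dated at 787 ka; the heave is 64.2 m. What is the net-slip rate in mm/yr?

0.373 mm/yr

dip-slip = heave / cos(dip) = 64.2 / cos(72°) = 207.8 m
net slip = dip-slip / sin(rake) = 207.8 / sin(45°) = 293.8 m
rate = 293.8 m / 787 ka = 0.000373 m/yr = 0.373 mm/yr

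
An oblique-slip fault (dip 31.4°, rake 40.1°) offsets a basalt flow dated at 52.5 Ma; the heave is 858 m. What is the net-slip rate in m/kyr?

dip-slip = heave / cos(dip) = 858 / cos(31.4°) = 1005 m
net slip = dip-slip / sin(rake) = 1005 / sin(40.1°) = 1561 m
rate = 1561 m / 52.5 Ma = 0.0000297 m/yr = 0.0297 m/kyr

0.0297 m/kyr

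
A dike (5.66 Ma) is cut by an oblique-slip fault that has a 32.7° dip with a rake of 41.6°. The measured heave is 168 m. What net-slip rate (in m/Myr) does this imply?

dip-slip = heave / cos(dip) = 168 / cos(32.7°) = 199.6 m
net slip = dip-slip / sin(rake) = 199.6 / sin(41.6°) = 300.7 m
rate = 300.7 m / 5.66 Ma = 0.0000531 m/yr = 53.1 m/Myr

53.1 m/Myr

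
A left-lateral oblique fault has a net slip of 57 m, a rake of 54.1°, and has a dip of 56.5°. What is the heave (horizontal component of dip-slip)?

dip-slip = net slip × sin(rake) = 57 m × sin(54.1°) = 46.17 m
heave = dip-slip × cos(dip) = 46.17 × cos(56.5°) = 25.5 m

25.5 m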